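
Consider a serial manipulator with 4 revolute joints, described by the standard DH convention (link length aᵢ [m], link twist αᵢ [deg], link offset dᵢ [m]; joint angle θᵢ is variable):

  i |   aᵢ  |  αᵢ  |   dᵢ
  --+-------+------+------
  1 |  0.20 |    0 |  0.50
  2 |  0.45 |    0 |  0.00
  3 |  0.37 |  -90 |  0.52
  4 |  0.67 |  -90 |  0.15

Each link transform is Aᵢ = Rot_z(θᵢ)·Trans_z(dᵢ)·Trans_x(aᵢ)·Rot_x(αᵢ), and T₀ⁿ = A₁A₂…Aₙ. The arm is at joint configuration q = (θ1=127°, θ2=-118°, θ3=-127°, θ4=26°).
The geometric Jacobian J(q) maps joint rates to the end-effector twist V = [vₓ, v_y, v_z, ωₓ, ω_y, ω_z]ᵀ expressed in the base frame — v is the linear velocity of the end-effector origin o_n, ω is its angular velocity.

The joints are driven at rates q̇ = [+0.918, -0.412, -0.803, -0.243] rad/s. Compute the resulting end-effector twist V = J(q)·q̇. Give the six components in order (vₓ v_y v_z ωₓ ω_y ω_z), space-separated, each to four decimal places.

-0.4916 0.1476 0.1463 -0.2146 0.1141 -0.2970

o_n = [0.0001, -0.6987, 0.7263]
J₁: ẑ×o_n = [0.6987, 0.0001, -0.0000], ω = ẑ
J2: z=[0.0000, 0.0000, 1.0000] o=[-0.1204, 0.1597, 0.5000] → [0.8584, 0.1205, -0.0000, 0.0000, 0.0000, 1.0000]
J3: z=[0.0000, 0.0000, 1.0000] o=[0.3241, 0.2301, 0.5000] → [0.9288, -0.3240, 0.0000, 0.0000, 0.0000, 1.0000]
J4: z=[0.8829, -0.4695, 0.0000] o=[0.1504, -0.0966, 1.0200] → [0.1379, 0.2593, -0.6022, 0.8829, -0.4695, 0.0000]
V = J·q̇ = [-0.4916, 0.1476, 0.1463, -0.2146, 0.1141, -0.2970]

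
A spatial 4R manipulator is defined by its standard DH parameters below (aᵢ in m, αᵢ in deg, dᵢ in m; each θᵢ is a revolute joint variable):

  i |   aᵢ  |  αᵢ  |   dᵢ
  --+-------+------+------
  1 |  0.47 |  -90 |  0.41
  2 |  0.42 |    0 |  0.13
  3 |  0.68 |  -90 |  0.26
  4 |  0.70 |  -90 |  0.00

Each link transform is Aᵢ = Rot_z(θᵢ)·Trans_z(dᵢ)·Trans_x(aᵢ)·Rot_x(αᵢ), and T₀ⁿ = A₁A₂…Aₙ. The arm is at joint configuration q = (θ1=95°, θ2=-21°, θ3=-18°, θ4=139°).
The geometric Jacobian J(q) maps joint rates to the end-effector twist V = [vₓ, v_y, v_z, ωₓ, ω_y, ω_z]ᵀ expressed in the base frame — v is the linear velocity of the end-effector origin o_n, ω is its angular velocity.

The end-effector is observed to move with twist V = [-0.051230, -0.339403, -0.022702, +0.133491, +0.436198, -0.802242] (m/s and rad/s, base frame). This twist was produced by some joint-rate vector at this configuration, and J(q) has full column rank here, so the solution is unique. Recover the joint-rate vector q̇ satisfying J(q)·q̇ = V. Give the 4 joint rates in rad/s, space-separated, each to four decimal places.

o_n = [-0.0164, 0.9823, 0.6560]
J₁: ẑ×o_n = [-0.9823, -0.0164, 0.0000], ω = ẑ
J2: z=[-0.9962, -0.0872, 0.0000] o=[-0.0410, 0.4682, 0.4100] → [-0.0214, 0.2450, -0.5100, -0.9962, -0.0872, 0.0000]
J3: z=[-0.9962, -0.0872, 0.0000] o=[-0.2046, 0.8475, 0.5605] → [-0.0083, 0.0951, -0.1179, -0.9962, -0.0872, 0.0000]
J4: z=[-0.0548, 0.6269, -0.7771] o=[-0.5097, 1.3513, 0.9885] → [-0.4952, -0.4016, -0.2890, -0.0548, 0.6269, -0.7771]
q̇ = J⁺·V = [-0.2800, -0.3860, 0.2150, 0.6720]

-0.2800 -0.3860 0.2150 0.6720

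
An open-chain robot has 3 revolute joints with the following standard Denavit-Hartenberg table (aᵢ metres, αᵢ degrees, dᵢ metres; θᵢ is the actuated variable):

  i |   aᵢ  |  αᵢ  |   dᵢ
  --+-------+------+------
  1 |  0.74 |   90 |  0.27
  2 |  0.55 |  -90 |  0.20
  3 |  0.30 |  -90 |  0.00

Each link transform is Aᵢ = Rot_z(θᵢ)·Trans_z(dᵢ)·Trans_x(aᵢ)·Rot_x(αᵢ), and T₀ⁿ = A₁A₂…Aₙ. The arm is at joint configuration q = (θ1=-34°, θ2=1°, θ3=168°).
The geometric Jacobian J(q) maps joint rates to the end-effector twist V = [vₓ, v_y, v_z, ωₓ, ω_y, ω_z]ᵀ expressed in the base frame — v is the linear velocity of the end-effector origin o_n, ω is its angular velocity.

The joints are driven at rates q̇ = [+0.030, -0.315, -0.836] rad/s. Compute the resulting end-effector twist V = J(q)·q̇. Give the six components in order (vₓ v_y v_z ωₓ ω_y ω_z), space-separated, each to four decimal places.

0.2017 0.1959 -0.0799 0.1882 0.2530 -0.8059

o_n = [0.7492, -0.6713, 0.2745]
J₁: ẑ×o_n = [0.6713, 0.7492, -0.0000], ω = ẑ
J2: z=[-0.5592, -0.8290, 0.0000] o=[0.6135, -0.4138, 0.2700] → [-0.0037, 0.0025, 0.2565, -0.5592, -0.8290, 0.0000]
J3: z=[-0.0145, 0.0098, 0.9998] o=[0.9576, -0.8871, 0.2796] → [-0.2158, -0.2084, -0.0011, -0.0145, 0.0098, 0.9998]
V = J·q̇ = [0.2017, 0.1959, -0.0799, 0.1882, 0.2530, -0.8059]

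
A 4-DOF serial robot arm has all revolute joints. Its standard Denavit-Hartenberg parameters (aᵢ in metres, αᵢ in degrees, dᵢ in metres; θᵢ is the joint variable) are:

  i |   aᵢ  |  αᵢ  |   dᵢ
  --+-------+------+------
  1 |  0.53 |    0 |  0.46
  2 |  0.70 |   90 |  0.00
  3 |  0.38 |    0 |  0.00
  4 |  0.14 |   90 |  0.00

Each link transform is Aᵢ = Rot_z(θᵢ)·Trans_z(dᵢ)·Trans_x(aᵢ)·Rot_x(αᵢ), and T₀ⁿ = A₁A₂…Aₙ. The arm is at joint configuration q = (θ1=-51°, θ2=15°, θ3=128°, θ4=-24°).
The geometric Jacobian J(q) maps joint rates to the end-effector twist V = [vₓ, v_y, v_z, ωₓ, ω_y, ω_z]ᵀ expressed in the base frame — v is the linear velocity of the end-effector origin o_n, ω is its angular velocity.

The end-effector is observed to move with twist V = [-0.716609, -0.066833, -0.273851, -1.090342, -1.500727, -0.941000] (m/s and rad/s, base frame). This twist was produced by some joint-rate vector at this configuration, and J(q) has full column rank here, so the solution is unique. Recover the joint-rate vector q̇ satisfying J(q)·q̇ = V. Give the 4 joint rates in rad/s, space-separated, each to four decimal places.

-0.1340 -0.8070 0.9020 0.9530

o_n = [0.6832, -0.6659, 0.8953]
J₁: ẑ×o_n = [0.6659, 0.6832, -0.0000], ω = ẑ
J2: z=[0.0000, 0.0000, 1.0000] o=[0.3335, -0.4119, 0.4600] → [0.2540, 0.3496, -0.0000, 0.0000, 0.0000, 1.0000]
J3: z=[-0.5878, -0.8090, 0.0000] o=[0.8999, -0.8233, 0.4600] → [-0.3522, 0.2559, -0.2678, -0.5878, -0.8090, 0.0000]
J4: z=[-0.5878, -0.8090, 0.0000] o=[0.7106, -0.6858, 0.7594] → [-0.1099, 0.0798, -0.0339, -0.5878, -0.8090, 0.0000]
q̇ = J⁺·V = [-0.1340, -0.8070, 0.9020, 0.9530]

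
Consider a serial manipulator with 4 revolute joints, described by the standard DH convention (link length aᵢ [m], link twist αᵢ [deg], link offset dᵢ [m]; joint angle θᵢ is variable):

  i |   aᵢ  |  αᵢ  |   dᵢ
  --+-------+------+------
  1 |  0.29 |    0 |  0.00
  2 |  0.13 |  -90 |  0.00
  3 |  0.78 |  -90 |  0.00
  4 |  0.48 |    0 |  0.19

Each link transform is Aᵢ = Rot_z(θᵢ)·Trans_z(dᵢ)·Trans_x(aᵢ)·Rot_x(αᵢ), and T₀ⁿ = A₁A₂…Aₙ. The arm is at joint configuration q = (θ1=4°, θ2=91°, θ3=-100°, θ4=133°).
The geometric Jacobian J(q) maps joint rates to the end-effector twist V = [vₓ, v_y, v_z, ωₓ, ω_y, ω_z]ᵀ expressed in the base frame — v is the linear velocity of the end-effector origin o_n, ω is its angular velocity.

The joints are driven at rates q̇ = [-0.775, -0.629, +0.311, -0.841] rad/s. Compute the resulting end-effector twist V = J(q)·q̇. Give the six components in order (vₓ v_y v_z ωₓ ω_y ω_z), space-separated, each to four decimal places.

o_n = [0.6182, 0.2884, 0.4788]
J₁: ẑ×o_n = [-0.2884, 0.6182, 0.0000], ω = ẑ
J2: z=[0.0000, 0.0000, 1.0000] o=[0.2893, 0.0202, 0.0000] → [-0.2682, 0.3289, 0.0000, 0.0000, 0.0000, 1.0000]
J3: z=[-0.9962, -0.0872, 0.0000] o=[0.2780, 0.1497, 0.0000] → [-0.0417, 0.4769, -0.1085, -0.9962, -0.0872, 0.0000]
J4: z=[-0.0858, 0.9811, 0.1736] o=[0.2898, 0.0148, 0.7682] → [-0.3314, 0.0322, -0.3457, -0.0858, 0.9811, 0.1736]
V = J·q̇ = [0.6580, -0.5648, 0.2570, -0.2376, -0.8522, -1.5500]

0.6580 -0.5648 0.2570 -0.2376 -0.8522 -1.5500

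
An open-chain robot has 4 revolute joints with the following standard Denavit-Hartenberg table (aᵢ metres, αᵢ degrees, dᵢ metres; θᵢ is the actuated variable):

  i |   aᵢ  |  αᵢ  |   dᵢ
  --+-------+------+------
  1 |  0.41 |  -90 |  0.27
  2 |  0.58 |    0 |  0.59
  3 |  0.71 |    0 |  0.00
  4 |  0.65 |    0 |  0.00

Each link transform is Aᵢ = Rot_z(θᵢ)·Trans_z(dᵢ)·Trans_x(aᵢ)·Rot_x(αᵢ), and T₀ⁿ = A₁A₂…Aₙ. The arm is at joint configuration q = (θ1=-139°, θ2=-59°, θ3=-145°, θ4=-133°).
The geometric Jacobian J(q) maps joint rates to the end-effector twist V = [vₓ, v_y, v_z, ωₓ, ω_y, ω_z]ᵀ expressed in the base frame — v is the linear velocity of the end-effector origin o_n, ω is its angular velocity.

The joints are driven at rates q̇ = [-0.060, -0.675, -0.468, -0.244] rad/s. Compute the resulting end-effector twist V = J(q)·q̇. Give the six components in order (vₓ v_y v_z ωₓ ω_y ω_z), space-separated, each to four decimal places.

o_n = [-0.1099, -0.8772, 0.2244]
J₁: ẑ×o_n = [0.8772, -0.1099, 0.0000], ω = ẑ
J2: z=[0.6561, -0.7547, 0.0000] o=[-0.3094, -0.2690, 0.2700] → [0.0344, 0.0299, -0.2484, 0.6561, -0.7547, 0.0000]
J3: z=[0.6561, -0.7547, 0.0000] o=[-0.1478, -0.9102, 0.7672] → [0.4096, 0.3561, 0.0503, 0.6561, -0.7547, 0.0000]
J4: z=[0.6561, -0.7547, 0.0000] o=[0.3417, -0.4847, 0.4784] → [0.1917, 0.1666, -0.5983, 0.6561, -0.7547, 0.0000]
V = J·q̇ = [-0.3143, -0.2209, 0.2901, -0.9100, 1.0468, -0.0600]

-0.3143 -0.2209 0.2901 -0.9100 1.0468 -0.0600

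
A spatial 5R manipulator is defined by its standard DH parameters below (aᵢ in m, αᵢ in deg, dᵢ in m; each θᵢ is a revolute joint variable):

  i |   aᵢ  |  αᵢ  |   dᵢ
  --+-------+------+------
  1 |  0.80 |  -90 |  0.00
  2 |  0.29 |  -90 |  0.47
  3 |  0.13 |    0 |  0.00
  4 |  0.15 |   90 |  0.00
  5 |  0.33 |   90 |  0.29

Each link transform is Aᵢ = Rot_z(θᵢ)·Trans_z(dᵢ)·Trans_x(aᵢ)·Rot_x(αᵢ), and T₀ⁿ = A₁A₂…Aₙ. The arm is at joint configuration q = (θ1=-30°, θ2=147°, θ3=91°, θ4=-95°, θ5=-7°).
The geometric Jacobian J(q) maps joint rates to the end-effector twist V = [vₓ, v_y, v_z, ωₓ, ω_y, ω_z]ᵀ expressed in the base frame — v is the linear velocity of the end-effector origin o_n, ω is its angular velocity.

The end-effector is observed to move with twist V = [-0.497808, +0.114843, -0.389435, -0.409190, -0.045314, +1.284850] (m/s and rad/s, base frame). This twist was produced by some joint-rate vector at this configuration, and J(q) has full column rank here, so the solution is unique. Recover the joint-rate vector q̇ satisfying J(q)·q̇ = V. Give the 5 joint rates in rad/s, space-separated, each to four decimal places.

o_n = [0.5028, 0.4748, -0.4389]
J₁: ẑ×o_n = [-0.4748, 0.5028, 0.0000], ω = ẑ
J2: z=[0.5000, 0.8660, 0.0000] o=[0.6928, -0.4000, 0.0000] → [-0.3801, 0.2194, 0.6020, 0.5000, 0.8660, 0.0000]
J3: z=[-0.4717, 0.2723, 0.8387] o=[0.7172, 0.1286, -0.1579] → [-0.3668, -0.3123, -0.1049, -0.4717, 0.2723, 0.8387]
J4: z=[-0.4717, 0.2723, 0.8387] o=[0.6538, 0.0151, -0.1567] → [-0.4624, -0.2598, -0.1757, -0.4717, 0.2723, 0.8387]
J5: z=[0.5494, 0.8347, 0.0380] o=[0.5504, 0.0869, -0.2382] → [-0.1822, 0.1084, 0.2528, 0.5494, 0.8347, 0.0380]
q̇ = J⁺·V = [0.7300, -0.5870, -0.1350, 0.7810, 0.3440]

0.7300 -0.5870 -0.1350 0.7810 0.3440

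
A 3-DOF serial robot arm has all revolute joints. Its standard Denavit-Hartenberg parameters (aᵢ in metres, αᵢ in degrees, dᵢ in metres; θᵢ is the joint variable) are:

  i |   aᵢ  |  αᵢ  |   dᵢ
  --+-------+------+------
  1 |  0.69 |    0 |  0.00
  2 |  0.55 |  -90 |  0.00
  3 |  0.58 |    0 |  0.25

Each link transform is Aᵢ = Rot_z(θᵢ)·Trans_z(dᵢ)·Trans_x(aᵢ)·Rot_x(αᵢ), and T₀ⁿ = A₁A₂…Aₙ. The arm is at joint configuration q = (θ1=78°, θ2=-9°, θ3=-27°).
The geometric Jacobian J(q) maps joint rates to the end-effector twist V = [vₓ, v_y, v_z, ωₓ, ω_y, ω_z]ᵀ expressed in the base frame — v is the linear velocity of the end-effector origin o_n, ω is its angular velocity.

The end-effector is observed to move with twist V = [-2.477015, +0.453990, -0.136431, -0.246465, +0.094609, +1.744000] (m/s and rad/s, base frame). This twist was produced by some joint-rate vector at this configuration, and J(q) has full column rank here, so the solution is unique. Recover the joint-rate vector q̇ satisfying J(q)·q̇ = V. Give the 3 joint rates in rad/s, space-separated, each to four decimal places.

o_n = [0.2924, 1.7604, 0.2633]
J₁: ẑ×o_n = [-1.7604, 0.2924, 0.0000], ω = ẑ
J2: z=[0.0000, 0.0000, 1.0000] o=[0.1435, 0.6749, 0.0000] → [-1.0855, 0.1489, 0.0000, 0.0000, 0.0000, 1.0000]
J3: z=[-0.9336, 0.3584, 0.0000] o=[0.3406, 1.1884, 0.0000] → [0.0944, 0.2458, -0.5168, -0.9336, 0.3584, 0.0000]
q̇ = J⁺·V = [0.9020, 0.8420, 0.2640]

0.9020 0.8420 0.2640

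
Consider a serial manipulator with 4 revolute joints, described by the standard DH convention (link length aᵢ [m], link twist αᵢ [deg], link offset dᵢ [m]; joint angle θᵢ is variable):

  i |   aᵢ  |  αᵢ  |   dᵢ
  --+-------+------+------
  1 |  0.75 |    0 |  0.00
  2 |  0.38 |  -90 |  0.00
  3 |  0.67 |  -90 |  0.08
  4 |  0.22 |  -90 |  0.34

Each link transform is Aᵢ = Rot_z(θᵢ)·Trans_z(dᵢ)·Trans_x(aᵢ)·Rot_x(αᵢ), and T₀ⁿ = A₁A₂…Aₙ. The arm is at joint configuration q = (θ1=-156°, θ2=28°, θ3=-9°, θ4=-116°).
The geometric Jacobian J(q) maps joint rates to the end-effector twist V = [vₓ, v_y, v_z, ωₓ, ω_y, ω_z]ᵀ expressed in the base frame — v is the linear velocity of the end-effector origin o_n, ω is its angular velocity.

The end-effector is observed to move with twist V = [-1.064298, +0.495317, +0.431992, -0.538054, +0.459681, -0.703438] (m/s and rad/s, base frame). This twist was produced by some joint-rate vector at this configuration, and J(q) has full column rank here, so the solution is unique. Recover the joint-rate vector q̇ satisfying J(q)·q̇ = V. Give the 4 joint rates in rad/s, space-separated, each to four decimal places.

o_n = [-1.0818, -1.2638, -0.2461]
J₁: ẑ×o_n = [1.2638, -1.0818, 0.0000], ω = ẑ
J2: z=[0.0000, 0.0000, 1.0000] o=[-0.6852, -0.3051, 0.0000] → [0.9588, -0.3966, 0.0000, 0.0000, 0.0000, 1.0000]
J3: z=[0.7880, -0.6157, 0.0000] o=[-0.9191, -0.6045, 0.0000] → [0.1515, 0.1939, -0.6197, 0.7880, -0.6157, 0.0000]
J4: z=[-0.0963, -0.1233, -0.9877] o=[-1.2635, -1.1752, 0.1048] → [-0.0442, -0.2133, 0.0309, -0.0963, -0.1233, -0.9877]
q̇ = J⁺·V = [-0.3410, -0.5580, -0.7070, -0.1980]

-0.3410 -0.5580 -0.7070 -0.1980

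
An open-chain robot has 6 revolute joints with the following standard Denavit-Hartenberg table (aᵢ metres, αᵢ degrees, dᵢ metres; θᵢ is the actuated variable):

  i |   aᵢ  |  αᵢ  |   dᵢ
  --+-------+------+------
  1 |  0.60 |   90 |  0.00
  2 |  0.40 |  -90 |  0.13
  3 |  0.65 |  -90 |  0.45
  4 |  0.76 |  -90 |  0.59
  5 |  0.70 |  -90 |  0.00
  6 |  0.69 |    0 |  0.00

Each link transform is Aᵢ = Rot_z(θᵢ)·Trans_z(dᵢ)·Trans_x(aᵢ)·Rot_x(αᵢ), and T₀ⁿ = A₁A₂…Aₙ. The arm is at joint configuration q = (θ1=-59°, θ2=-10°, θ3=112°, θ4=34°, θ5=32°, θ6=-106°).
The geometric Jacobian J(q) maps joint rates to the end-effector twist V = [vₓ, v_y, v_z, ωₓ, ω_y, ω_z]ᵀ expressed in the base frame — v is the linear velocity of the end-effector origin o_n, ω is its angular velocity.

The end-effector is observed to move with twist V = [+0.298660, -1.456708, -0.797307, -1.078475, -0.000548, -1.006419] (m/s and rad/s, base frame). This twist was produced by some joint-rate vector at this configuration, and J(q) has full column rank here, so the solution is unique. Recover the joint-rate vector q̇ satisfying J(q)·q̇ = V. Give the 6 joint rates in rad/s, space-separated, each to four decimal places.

o_n = [0.8454, 0.3900, -0.6905]
J₁: ẑ×o_n = [-0.3900, 0.8454, 0.0000], ω = ẑ
J2: z=[-0.8572, -0.5150, 0.0000] o=[0.3090, -0.5143, 0.0000] → [0.3556, -0.5919, -0.4989, -0.8572, -0.5150, 0.0000]
J3: z=[0.0894, -0.1488, 0.9848] o=[0.4005, -0.9189, -0.0695] → [-1.1966, 0.4937, 0.1833, 0.0894, -0.1488, 0.9848]
J4: z=[-0.7914, 0.5897, 0.1610] o=[0.8338, -0.4700, 0.4160] → [-0.7910, -0.8738, -0.6874, -0.7914, 0.5897, 0.1610]
J5: z=[-0.4123, -0.3205, -0.8528] o=[0.7099, 0.4414, 0.1334] → [0.2202, -0.4552, 0.0646, -0.4123, -0.3205, -0.8528]
J6: z=[0.4320, -0.8930, 0.1267] o=[1.2714, 0.6627, -0.2212] → [0.4536, 0.1487, -0.4982, 0.4320, -0.8930, 0.1267]
q̇ = J⁺·V = [-0.1490, 0.2680, -0.4380, 0.7750, 0.6740, 0.1890]

-0.1490 0.2680 -0.4380 0.7750 0.6740 0.1890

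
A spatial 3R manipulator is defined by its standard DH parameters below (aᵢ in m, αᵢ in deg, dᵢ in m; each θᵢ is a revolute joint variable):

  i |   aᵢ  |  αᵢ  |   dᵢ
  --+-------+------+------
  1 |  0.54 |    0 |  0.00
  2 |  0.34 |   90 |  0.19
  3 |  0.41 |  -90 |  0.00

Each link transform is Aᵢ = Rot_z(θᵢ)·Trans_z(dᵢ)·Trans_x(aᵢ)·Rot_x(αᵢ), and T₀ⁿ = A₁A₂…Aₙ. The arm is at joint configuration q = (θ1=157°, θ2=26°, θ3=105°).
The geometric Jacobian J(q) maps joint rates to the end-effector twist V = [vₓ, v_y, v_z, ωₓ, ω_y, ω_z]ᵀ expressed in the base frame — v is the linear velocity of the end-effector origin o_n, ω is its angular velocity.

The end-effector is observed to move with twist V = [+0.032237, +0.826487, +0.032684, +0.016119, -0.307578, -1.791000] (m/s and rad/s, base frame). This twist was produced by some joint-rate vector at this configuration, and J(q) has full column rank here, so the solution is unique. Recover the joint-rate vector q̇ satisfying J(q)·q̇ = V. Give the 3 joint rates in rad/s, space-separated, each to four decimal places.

-0.8340 -0.9570 -0.3080

o_n = [-0.7306, 0.1988, 0.5860]
J₁: ẑ×o_n = [-0.1988, -0.7306, 0.0000], ω = ẑ
J2: z=[0.0000, 0.0000, 1.0000] o=[-0.4971, 0.2110, 0.0000] → [0.0122, -0.2336, 0.0000, 0.0000, 0.0000, 1.0000]
J3: z=[-0.0523, 0.9986, 0.0000] o=[-0.8366, 0.1932, 0.1900] → [0.3955, 0.0207, -0.1061, -0.0523, 0.9986, 0.0000]
q̇ = J⁺·V = [-0.8340, -0.9570, -0.3080]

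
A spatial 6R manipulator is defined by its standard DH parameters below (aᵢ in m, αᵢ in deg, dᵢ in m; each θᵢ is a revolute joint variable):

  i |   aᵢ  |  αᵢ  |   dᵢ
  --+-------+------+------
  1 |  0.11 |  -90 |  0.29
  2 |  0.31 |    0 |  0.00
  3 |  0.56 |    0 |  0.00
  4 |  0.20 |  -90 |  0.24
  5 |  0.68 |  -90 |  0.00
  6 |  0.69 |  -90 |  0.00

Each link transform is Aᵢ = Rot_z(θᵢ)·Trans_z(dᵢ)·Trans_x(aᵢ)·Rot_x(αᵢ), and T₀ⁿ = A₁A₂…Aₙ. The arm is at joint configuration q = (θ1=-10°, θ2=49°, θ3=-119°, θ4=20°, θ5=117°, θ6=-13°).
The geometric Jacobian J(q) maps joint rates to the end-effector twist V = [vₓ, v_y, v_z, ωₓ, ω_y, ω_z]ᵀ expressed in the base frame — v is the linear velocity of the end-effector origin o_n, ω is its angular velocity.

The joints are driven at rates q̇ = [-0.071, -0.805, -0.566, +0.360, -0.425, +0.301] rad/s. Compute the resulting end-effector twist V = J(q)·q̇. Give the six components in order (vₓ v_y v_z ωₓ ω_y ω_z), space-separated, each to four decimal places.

-0.0763 -0.3196 0.7836 -0.6422 -0.7746 -0.0033

o_n = [0.1847, -1.0124, 0.1654]
J₁: ẑ×o_n = [1.0124, 0.1847, -0.0000], ω = ẑ
J2: z=[0.1736, 0.9848, 0.0000] o=[0.1083, -0.0191, 0.2900] → [-0.1227, 0.0216, -0.2477, 0.1736, 0.9848, 0.0000]
J3: z=[0.1736, 0.9848, 0.0000] o=[0.3086, -0.0544, 0.0560] → [0.1077, -0.0190, -0.0444, 0.1736, 0.9848, 0.0000]
J4: z=[0.1736, 0.9848, 0.0000] o=[0.4972, -0.0877, 0.5823] → [-0.4105, 0.0724, 0.1472, 0.1736, 0.9848, 0.0000]
J5: z=[0.7544, -0.1330, -0.6428] o=[0.6655, 0.1264, 0.7355] → [-0.6561, 0.7391, -0.9230, 0.7544, -0.1330, -0.6428]
J6: z=[-0.4852, 0.5465, -0.6826] o=[0.3649, -0.4359, 0.4990] → [-0.5758, -0.0389, 0.3782, -0.4852, 0.5465, -0.6826]
V = J·q̇ = [-0.0763, -0.3196, 0.7836, -0.6422, -0.7746, -0.0033]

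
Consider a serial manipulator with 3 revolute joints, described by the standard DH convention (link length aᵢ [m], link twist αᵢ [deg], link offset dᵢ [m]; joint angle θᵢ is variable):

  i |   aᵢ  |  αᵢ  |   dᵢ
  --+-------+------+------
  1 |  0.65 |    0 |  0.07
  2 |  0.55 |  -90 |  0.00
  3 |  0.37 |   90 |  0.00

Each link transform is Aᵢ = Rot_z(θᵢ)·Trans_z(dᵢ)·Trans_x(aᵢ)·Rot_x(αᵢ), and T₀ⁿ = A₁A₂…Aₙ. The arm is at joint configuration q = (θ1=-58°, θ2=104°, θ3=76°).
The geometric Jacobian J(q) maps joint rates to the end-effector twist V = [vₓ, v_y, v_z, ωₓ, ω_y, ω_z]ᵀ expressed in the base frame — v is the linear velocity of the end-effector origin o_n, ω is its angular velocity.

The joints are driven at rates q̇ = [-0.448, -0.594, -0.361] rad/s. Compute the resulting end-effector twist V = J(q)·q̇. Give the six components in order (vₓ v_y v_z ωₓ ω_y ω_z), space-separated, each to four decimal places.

0.3224 -0.5240 0.0323 0.2597 -0.2508 -1.0420

o_n = [0.7887, -0.0912, -0.2890]
J₁: ẑ×o_n = [0.0912, 0.7887, -0.0000], ω = ẑ
J2: z=[0.0000, 0.0000, 1.0000] o=[0.3444, -0.5512, 0.0700] → [-0.4600, 0.4442, 0.0000, 0.0000, 0.0000, 1.0000]
J3: z=[-0.7193, 0.6947, 0.0000] o=[0.7265, -0.1556, 0.0700] → [-0.2494, -0.2582, -0.0895, -0.7193, 0.6947, 0.0000]
V = J·q̇ = [0.3224, -0.5240, 0.0323, 0.2597, -0.2508, -1.0420]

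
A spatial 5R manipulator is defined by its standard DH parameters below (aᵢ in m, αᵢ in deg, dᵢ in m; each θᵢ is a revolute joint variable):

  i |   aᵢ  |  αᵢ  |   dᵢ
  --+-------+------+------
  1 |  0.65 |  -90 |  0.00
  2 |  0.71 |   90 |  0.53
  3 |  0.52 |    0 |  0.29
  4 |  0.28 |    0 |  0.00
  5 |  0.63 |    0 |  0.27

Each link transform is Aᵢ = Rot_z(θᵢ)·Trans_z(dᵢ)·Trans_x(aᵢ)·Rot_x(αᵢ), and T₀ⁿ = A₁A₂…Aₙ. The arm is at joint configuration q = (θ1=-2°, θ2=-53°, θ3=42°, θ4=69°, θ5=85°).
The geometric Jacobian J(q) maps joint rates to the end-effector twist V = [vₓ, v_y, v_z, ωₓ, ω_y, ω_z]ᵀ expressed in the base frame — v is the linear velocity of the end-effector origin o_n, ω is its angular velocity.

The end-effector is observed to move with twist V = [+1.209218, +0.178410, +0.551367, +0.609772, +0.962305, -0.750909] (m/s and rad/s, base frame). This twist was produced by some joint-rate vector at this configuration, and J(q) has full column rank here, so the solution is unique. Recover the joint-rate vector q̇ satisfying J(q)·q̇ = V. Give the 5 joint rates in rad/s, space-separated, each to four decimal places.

o_n = [0.4712, 0.9498, 0.6489]
J₁: ẑ×o_n = [-0.9498, 0.4712, 0.0000], ω = ẑ
J2: z=[0.0349, 0.9994, 0.0000] o=[0.6496, -0.0227, 0.0000] → [0.6485, -0.0226, 0.2122, 0.0349, 0.9994, 0.0000]
J3: z=[-0.7981, 0.0279, 0.6018] o=[1.0951, 0.4921, 0.5670] → [-0.2732, -0.3102, -0.3480, -0.7981, 0.0279, 0.6018]
J4: z=[-0.7981, 0.0279, 0.6018] o=[1.1082, 0.8398, 1.0502] → [-0.0774, -0.7037, -0.0701, -0.7981, 0.0279, 0.6018]
J5: z=[-0.7981, 0.0279, 0.6018] o=[1.0570, 1.1031, 0.9700] → [0.0833, -0.6089, 0.1387, -0.7981, 0.0279, 0.6018]
q̇ = J⁺·V = [-0.3170, 0.9830, -0.5580, -0.8200, 0.6570]

-0.3170 0.9830 -0.5580 -0.8200 0.6570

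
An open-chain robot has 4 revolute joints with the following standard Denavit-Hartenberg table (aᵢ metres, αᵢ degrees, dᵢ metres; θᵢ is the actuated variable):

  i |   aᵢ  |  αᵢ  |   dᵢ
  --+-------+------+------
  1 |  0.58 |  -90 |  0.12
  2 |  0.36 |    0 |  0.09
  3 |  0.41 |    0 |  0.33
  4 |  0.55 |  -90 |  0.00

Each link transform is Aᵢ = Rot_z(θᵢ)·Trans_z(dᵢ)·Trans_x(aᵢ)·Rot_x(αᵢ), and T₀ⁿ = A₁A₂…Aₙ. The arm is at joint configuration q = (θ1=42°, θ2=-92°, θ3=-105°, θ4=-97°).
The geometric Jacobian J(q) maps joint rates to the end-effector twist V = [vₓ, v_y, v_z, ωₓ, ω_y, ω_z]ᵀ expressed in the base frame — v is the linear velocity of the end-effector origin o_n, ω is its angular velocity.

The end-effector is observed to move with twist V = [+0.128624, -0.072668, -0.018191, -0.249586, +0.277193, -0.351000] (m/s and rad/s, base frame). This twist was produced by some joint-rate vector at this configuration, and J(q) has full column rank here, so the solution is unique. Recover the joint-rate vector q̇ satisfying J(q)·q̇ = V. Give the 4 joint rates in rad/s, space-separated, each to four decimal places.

o_n = [0.0155, 0.5791, -0.1425]
J₁: ẑ×o_n = [-0.5791, 0.0155, 0.0000], ω = ẑ
J2: z=[-0.6691, 0.7431, 0.0000] o=[0.4310, 0.3881, 0.1200] → [-0.1951, -0.1757, 0.1809, -0.6691, 0.7431, 0.0000]
J3: z=[-0.6691, 0.7431, 0.0000] o=[0.3615, 0.4466, 0.4798] → [-0.4625, -0.4164, 0.1684, -0.6691, 0.7431, 0.0000]
J4: z=[-0.6691, 0.7431, 0.0000] o=[-0.1507, 0.4295, 0.3599] → [-0.3734, -0.3362, -0.2237, -0.6691, 0.7431, 0.0000]
q̇ = J⁺·V = [-0.3510, 0.2940, -0.1370, 0.2160]

-0.3510 0.2940 -0.1370 0.2160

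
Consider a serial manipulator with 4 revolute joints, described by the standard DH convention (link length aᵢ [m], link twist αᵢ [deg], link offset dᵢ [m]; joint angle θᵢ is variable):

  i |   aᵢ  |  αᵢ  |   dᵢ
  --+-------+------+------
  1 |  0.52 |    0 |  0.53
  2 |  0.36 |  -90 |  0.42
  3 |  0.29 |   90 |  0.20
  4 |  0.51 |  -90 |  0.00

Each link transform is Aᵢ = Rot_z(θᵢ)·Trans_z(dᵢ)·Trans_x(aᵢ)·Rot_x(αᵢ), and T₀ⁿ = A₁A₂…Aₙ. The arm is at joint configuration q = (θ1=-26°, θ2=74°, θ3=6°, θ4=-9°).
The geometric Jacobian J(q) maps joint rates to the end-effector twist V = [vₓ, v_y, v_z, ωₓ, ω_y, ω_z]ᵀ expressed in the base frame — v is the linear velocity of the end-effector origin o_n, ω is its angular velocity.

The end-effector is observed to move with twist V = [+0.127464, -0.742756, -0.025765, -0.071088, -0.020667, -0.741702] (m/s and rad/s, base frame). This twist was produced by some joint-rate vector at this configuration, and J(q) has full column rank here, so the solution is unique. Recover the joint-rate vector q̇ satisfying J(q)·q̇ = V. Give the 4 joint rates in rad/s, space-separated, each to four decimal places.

o_n = [1.1471, 0.7066, 0.8670]
J₁: ẑ×o_n = [-0.7066, 1.1471, 0.0000], ω = ẑ
J2: z=[0.0000, 0.0000, 1.0000] o=[0.4674, -0.2280, 0.5300] → [-0.9346, 0.6797, 0.0000, 0.0000, 0.0000, 1.0000]
J3: z=[-0.7431, 0.6691, 0.0000] o=[0.7083, 0.0396, 0.9500] → [-0.0555, -0.0617, -0.7894, -0.7431, 0.6691, 0.0000]
J4: z=[0.0699, 0.0777, 0.9945] o=[0.7526, 0.3877, 0.9197] → [-0.3212, 0.3960, -0.0083, 0.0699, 0.0777, 0.9945]
q̇ = J⁺·V = [-0.8660, 0.7230, 0.0390, -0.6020]

-0.8660 0.7230 0.0390 -0.6020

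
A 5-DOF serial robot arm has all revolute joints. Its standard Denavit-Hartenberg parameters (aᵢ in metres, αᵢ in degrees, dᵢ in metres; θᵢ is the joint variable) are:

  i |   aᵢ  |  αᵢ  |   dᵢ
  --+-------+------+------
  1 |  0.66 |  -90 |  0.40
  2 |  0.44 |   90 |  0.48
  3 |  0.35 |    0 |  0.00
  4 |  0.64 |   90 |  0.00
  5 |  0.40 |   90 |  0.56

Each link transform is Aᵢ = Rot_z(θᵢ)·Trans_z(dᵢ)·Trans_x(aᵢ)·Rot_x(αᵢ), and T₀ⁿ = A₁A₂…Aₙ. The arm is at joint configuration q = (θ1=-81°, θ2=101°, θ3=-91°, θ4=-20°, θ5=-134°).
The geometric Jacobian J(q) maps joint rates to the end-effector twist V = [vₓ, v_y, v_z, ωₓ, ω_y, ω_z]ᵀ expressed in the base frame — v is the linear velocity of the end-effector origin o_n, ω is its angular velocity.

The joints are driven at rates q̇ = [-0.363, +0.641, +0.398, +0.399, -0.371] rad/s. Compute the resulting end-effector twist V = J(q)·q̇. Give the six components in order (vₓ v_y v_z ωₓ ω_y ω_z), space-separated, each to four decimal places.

o_n = [0.0583, -0.4153, 0.6696]
J₁: ẑ×o_n = [0.4153, 0.0583, -0.0000], ω = ẑ
J2: z=[0.9877, 0.1564, 0.0000] o=[0.1032, -0.6519, 0.4000] → [0.0422, -0.2663, 0.2407, 0.9877, 0.1564, 0.0000]
J3: z=[0.1536, -0.9695, -0.1908] o=[0.5642, -0.4939, -0.0319] → [-0.6651, -0.0112, -0.4784, 0.1536, -0.9695, -0.1908]
J4: z=[0.1536, -0.9695, -0.1908] o=[0.2187, -0.5498, -0.0259] → [-0.6487, -0.0762, -0.1349, 0.1536, -0.9695, -0.1908]
J5: z=[0.3818, -0.1199, 0.9164] o=[-0.3645, -0.6865, 0.1992] → [-0.3049, 0.2079, 0.1542, 0.3818, -0.1199, 0.9164]
V = J·q̇ = [-0.5341, -0.3039, -0.1471, 0.6138, -0.6280, -0.8551]

-0.5341 -0.3039 -0.1471 0.6138 -0.6280 -0.8551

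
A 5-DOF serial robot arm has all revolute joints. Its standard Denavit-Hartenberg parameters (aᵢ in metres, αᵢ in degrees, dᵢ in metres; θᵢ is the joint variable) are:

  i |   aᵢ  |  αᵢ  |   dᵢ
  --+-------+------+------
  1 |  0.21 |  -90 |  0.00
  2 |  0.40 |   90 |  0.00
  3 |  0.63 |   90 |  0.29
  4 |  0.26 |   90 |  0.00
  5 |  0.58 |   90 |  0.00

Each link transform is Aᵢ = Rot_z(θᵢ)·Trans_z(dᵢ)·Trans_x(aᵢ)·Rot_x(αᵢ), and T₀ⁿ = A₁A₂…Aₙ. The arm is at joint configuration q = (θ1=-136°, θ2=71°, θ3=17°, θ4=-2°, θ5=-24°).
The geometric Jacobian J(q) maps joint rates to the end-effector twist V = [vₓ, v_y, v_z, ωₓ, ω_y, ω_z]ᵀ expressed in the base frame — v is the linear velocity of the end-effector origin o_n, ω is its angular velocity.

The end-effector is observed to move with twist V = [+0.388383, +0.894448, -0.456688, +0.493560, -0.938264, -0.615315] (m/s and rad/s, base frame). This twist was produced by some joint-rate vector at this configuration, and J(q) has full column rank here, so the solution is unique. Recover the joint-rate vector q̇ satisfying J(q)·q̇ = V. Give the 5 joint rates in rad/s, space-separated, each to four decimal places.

o_n = [-0.2800, -1.1609, -1.5110]
J₁: ẑ×o_n = [1.1609, -0.2800, 0.0000], ω = ẑ
J2: z=[0.6947, -0.7193, 0.0000] o=[-0.1511, -0.1459, 0.0000] → [1.0869, 1.0496, -0.7978, 0.6947, -0.7193, 0.0000]
J3: z=[-0.6801, -0.6568, 0.3256] o=[-0.2447, -0.2363, -0.3782] → [1.0450, -0.7819, 0.6057, -0.6801, -0.6568, 0.3256]
J4: z=[-0.7328, 0.6218, -0.2764] o=[-0.4551, -0.6956, -0.8534] → [-0.5375, -0.5302, 0.2321, -0.7328, 0.6218, -0.2764]
J5: z=[0.6805, 0.6713, -0.2938] o=[-0.4544, -0.8005, -1.0913] → [-0.3876, 0.2343, -0.3623, 0.6805, 0.6713, -0.2938]
q̇ = J⁺·V = [-0.8040, 0.7500, 0.3400, -0.2800, -0.0020]

-0.8040 0.7500 0.3400 -0.2800 -0.0020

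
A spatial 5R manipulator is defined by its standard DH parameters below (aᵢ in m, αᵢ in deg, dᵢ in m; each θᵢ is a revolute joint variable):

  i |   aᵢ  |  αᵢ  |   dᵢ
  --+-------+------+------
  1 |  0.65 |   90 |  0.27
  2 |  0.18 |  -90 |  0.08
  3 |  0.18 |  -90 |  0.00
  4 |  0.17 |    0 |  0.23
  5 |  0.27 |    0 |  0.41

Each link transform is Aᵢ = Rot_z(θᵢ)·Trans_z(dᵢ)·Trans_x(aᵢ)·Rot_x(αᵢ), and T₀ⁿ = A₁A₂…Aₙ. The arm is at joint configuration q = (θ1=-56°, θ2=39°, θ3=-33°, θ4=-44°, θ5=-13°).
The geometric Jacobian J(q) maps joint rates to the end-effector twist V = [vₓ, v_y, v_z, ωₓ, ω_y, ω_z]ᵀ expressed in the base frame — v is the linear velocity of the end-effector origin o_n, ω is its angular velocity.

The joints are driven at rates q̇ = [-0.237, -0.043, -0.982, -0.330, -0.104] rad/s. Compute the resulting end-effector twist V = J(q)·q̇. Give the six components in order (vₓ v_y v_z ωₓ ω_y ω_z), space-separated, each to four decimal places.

o_n = [0.8115, -0.8239, 1.1076]
J₁: ẑ×o_n = [0.8239, 0.8115, -0.0000], ω = ẑ
J2: z=[-0.8290, -0.5592, 0.0000] o=[0.3635, -0.5389, 0.2700] → [-0.4684, 0.6944, 0.4868, -0.8290, -0.5592, 0.0000]
J3: z=[-0.3519, 0.5217, 0.7771] o=[0.3754, -0.6996, 0.3833] → [0.4745, 0.5938, -0.1838, -0.3519, 0.5217, 0.7771]
J4: z=[0.9320, 0.1181, 0.3428] o=[0.3597, -0.8517, 0.4783] → [0.0648, -0.4316, -0.0275, 0.9320, 0.1181, 0.3428]
J5: z=[0.9320, 0.1181, 0.3428] o=[0.5219, -0.8662, 0.7134] → [0.0320, -0.2680, 0.0052, 0.9320, 0.1181, 0.3428]
V = J·q̇ = [-0.6658, -0.6350, 0.1681, -0.0233, -0.5395, -1.1489]

-0.6658 -0.6350 0.1681 -0.0233 -0.5395 -1.1489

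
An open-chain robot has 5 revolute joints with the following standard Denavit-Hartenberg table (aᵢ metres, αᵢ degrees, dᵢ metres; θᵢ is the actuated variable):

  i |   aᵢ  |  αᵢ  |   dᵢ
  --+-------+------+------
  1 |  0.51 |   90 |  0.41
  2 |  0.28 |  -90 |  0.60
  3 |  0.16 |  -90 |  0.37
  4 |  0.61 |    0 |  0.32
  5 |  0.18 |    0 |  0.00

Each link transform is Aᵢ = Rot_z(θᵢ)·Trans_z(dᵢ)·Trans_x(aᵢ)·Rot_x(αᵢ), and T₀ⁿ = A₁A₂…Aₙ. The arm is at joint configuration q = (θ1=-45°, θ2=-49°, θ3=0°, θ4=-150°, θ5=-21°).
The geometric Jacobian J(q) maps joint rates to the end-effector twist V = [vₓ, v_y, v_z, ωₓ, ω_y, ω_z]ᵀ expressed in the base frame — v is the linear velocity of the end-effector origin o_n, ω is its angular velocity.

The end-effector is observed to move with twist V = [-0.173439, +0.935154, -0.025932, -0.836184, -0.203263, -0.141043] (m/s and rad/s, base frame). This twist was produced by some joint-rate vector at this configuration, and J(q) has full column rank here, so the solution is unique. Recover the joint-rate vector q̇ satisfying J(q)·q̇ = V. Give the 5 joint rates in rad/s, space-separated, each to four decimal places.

0.2480 0.6460 -0.5930 -0.8960 0.8070

o_n = [0.4145, -0.8104, 1.0721]
J₁: ẑ×o_n = [0.8104, 0.4145, -0.0000], ω = ẑ
J2: z=[-0.7071, -0.7071, 0.0000] o=[0.3606, -0.3606, 0.4100] → [-0.4682, 0.4682, 0.3561, -0.7071, -0.7071, 0.0000]
J3: z=[0.5337, -0.5337, 0.6561] o=[0.0663, -0.9148, 0.1987] → [-0.5346, -0.2377, 0.2415, 0.5337, -0.5337, 0.6561]
J4: z=[0.7071, 0.7071, 0.0000] o=[0.3379, -1.1865, 0.3207] → [0.5313, -0.5313, 0.2118, 0.7071, 0.7071, 0.0000]
J5: z=[0.7071, 0.7071, 0.0000] o=[0.4819, -0.8779, 0.9195] → [0.1079, -0.1079, 0.0954, 0.7071, 0.7071, 0.0000]
q̇ = J⁺·V = [0.2480, 0.6460, -0.5930, -0.8960, 0.8070]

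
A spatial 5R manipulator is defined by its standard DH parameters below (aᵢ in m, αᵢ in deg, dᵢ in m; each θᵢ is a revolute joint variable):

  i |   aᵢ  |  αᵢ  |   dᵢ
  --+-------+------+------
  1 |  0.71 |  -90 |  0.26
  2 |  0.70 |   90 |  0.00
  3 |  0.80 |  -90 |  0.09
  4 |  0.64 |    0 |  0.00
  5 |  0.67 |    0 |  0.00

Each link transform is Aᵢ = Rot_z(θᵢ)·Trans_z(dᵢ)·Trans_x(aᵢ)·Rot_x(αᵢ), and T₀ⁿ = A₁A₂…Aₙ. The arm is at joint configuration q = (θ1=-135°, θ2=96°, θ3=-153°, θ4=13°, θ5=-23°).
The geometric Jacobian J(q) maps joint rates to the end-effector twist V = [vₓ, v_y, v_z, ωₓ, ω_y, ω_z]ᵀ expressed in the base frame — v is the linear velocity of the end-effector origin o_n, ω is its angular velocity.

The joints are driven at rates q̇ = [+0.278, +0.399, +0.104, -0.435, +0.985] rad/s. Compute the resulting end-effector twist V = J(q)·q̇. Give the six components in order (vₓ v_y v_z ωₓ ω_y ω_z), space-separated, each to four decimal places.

-0.4468 -0.4435 -0.0490 -0.1191 0.0097 0.0188

o_n = [-1.3002, 0.0374, 1.4035]
J₁: ẑ×o_n = [-0.0374, -1.3002, 0.0000], ω = ẑ
J2: z=[0.7071, -0.7071, 0.0000] o=[-0.5020, -0.5020, 0.2600] → [-0.8086, -0.8086, -0.1829, 0.7071, -0.7071, 0.0000]
J3: z=[-0.7032, -0.7032, -0.1045] o=[-0.4503, -0.4503, -0.4362] → [-1.2427, 1.3825, -0.9407, -0.7032, -0.7032, -0.1045]
J4: z=[-0.5965, 0.6636, -0.4515] o=[-0.8231, -0.3095, 0.2633] → [0.9132, 0.8955, 0.1097, -0.5965, 0.6636, -0.4515]
J5: z=[-0.5965, 0.6636, -0.4515] o=[-0.9631, -0.0491, 0.8310] → [0.4190, 0.4937, 0.1721, -0.5965, 0.6636, -0.4515]
V = J·q̇ = [-0.4468, -0.4435, -0.0490, -0.1191, 0.0097, 0.0188]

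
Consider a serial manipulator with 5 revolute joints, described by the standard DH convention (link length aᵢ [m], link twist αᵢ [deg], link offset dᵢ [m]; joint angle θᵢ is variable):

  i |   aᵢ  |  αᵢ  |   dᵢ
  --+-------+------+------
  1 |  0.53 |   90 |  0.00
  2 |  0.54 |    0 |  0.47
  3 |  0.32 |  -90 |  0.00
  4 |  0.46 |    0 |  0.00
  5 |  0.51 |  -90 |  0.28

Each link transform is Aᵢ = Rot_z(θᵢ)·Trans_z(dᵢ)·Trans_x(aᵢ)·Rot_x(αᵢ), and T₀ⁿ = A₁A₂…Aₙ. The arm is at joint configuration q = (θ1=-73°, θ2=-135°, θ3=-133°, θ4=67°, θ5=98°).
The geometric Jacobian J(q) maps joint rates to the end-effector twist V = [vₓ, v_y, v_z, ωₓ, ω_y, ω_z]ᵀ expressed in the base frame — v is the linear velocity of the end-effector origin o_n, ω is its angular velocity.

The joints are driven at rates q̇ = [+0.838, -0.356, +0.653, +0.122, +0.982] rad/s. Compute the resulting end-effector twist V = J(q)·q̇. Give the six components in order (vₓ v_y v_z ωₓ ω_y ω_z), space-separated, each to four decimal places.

-0.6633 0.0062 -0.1445 -0.6066 0.9683 0.7995

o_n = [0.0431, 0.1511, -0.3845]
J₁: ẑ×o_n = [-0.1511, 0.0431, 0.0000], ω = ẑ
J2: z=[-0.9563, -0.2924, 0.0000] o=[0.1550, -0.5068, 0.0000] → [0.1124, -0.3677, -0.6619, -0.9563, -0.2924, 0.0000]
J3: z=[-0.9563, -0.2924, 0.0000] o=[-0.4061, -0.2791, -0.3818] → [0.0008, -0.0025, -0.2801, -0.9563, -0.2924, 0.0000]
J4: z=[-0.2922, 0.9557, -0.0349] o=[-0.4094, -0.2684, -0.0620] → [-0.2935, -0.1100, -0.5551, -0.2922, 0.9557, -0.0349]
J5: z=[-0.2922, 0.9557, -0.0349] o=[-0.0063, -0.1386, 0.1176] → [-0.4698, -0.1484, -0.1319, -0.2922, 0.9557, -0.0349]
V = J·q̇ = [-0.6633, 0.0062, -0.1445, -0.6066, 0.9683, 0.7995]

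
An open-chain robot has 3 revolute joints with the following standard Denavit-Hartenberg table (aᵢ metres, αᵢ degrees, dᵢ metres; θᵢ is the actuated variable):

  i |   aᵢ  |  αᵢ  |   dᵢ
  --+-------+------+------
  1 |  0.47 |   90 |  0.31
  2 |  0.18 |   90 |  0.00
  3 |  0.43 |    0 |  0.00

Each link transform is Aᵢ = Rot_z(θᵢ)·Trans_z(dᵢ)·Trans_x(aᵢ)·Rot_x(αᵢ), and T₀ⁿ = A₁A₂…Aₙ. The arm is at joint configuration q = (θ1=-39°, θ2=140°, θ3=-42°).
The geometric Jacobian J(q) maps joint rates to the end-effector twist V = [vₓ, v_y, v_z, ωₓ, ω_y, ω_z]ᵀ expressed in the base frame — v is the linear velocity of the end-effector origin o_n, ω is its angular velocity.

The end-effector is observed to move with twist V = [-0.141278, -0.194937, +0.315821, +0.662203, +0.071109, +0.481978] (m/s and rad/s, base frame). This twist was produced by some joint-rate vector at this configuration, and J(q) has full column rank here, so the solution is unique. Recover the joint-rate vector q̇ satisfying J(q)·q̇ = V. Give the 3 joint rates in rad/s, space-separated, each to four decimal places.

o_n = [0.2489, 0.1687, 0.6311]
J₁: ẑ×o_n = [-0.1687, 0.2489, 0.0000], ω = ẑ
J2: z=[-0.6293, -0.7771, 0.0000] o=[0.3653, -0.2958, 0.3100] → [-0.2495, 0.2021, -0.3827, -0.6293, -0.7771, 0.0000]
J3: z=[0.4995, -0.4045, 0.7660] o=[0.2581, -0.2090, 0.4257] → [-0.3724, -0.1096, 0.1849, 0.4995, -0.4045, 0.7660]
q̇ = J⁺·V = [-0.0780, -0.4720, 0.7310]

-0.0780 -0.4720 0.7310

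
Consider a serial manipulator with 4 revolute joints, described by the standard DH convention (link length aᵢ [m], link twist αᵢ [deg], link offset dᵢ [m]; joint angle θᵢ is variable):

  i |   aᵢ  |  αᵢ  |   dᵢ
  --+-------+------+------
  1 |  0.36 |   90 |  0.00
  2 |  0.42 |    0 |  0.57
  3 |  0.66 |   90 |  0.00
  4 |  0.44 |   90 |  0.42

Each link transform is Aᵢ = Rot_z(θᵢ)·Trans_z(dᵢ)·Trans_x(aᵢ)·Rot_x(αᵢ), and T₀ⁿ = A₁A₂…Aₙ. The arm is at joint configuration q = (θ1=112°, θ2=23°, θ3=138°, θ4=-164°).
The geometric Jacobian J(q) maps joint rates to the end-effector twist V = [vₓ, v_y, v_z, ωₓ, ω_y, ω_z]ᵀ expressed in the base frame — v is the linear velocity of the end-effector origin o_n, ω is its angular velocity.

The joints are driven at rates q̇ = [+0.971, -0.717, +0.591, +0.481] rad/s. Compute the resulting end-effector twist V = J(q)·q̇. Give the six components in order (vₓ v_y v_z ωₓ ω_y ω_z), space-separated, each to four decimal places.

-0.9911 0.2013 -0.2472 -0.1755 0.0980 1.4258

o_n = [0.1691, 0.7793, 0.6384]
J₁: ẑ×o_n = [-0.7793, 0.1691, 0.0000], ω = ẑ
J2: z=[0.9272, 0.3746, 0.0000] o=[-0.1349, 0.3338, 0.0000] → [0.2391, -0.5919, 0.2992, 0.9272, 0.3746, 0.0000]
J3: z=[0.9272, 0.3746, 0.0000] o=[0.2488, 0.9058, 0.1641] → [0.1777, -0.4398, -0.0874, 0.9272, 0.3746, 0.0000]
J4: z=[-0.1220, 0.3019, 0.9455] o=[0.4826, 0.3272, 0.3790] → [-0.3492, -0.2648, 0.0395, -0.1220, 0.3019, 0.9455]
V = J·q̇ = [-0.9911, 0.2013, -0.2472, -0.1755, 0.0980, 1.4258]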